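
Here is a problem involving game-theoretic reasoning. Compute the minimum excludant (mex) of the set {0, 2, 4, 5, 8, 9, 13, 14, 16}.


Set = {0, 2, 4, 5, 8, 9, 13, 14, 16}
0 is in the set.
1 is NOT in the set. This is the mex.
mex = 1

1


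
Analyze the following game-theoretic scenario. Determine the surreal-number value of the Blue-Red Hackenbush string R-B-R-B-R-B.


Edges (from ground): R-B-R-B-R-B
By Berlekamp's sign-expansion rule, a Blue-Red Hackenbush stalk has the value of the surreal number whose sign sequence is the edge sequence with B -> + and R -> -.
Sign sequence: -+-+-+
Trace the sign expansion in the surreal number tree, starting from 0:
Edge 1: R (sign -) -> bounds (-inf, 0), value = -1
Edge 2: B (sign +) -> bounds (-1, 0), value = -1/2
Edge 3: R (sign -) -> bounds (-1, -1/2), value = -3/4
Edge 4: B (sign +) -> bounds (-3/4, -1/2), value = -5/8
Edge 5: R (sign -) -> bounds (-3/4, -5/8), value = -11/16
Edge 6: B (sign +) -> bounds (-11/16, -5/8), value = -21/32
Game value = -21/32

-21/32


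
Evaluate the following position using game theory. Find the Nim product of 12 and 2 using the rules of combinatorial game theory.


Nim multiplication is bilinear over XOR: (u XOR v) * w = (u*w) XOR (v*w).
So we split each operand into its bit components and XOR the pairwise Nim products.
12 = 4 + 8 (as XOR of powers of 2).
2 = 2 (as XOR of powers of 2).
Using the standard Nim-product table on single bits:
  2*2 = 3,   2*4 = 8,   2*8 = 12,
  4*4 = 6,   4*8 = 11,  8*8 = 13,
and  1*x = x (identity), k*l = l*k (commutative).
Pairwise Nim products:
  4 * 2 = 8
  8 * 2 = 12
XOR them: 8 XOR 12 = 4.
Result: 12 * 2 = 4 (in Nim).

4


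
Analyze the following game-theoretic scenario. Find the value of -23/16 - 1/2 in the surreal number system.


x = -23/16, y = 1/2
Converting to common denominator: 16
x = -23/16, y = 8/16
x - y = -23/16 - 1/2 = -31/16

-31/16


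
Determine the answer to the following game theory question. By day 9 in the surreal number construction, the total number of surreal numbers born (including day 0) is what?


Day 0: {|} = 0 is born. Count = 1.
Day n: the number of surreal numbers born by day n is 2^(n+1) - 1.
By day 0: 2^1 - 1 = 1
By day 1: 2^2 - 1 = 3
By day 2: 2^3 - 1 = 7
By day 3: 2^4 - 1 = 15
By day 4: 2^5 - 1 = 31
By day 5: 2^6 - 1 = 63
By day 6: 2^7 - 1 = 127
By day 7: 2^8 - 1 = 255
By day 8: 2^9 - 1 = 511
By day 9: 2^10 - 1 = 1023
By day 9: 1023 surreal numbers.

1023


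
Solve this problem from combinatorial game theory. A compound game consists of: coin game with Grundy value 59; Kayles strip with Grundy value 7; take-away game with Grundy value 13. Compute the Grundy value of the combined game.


By the Sprague-Grundy theorem, the Grundy value of a sum of games is the XOR of individual Grundy values.
coin game: Grundy value = 59. Running XOR: 0 XOR 59 = 59
Kayles strip: Grundy value = 7. Running XOR: 59 XOR 7 = 60
take-away game: Grundy value = 13. Running XOR: 60 XOR 13 = 49
The combined Grundy value is 49.

49


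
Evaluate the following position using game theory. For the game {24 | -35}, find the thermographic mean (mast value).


Game = {24 | -35}, a switch {a | b} with numbers a > b.
Its thermograph has left wall a - t and right wall b + t, which meet at t = (a - b)/2, where both equal (a + b)/2. So the mast (mean value) is at (a + b)/2.
Mean = (24 + (-35))/2 = -11/2 = -11/2

-11/2


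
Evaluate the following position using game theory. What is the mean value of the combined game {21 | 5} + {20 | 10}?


G1 = {21 | 5}, G2 = {20 | 10}
Each is a switch {a | b} with numbers a > b; its mean value is (a + b)/2, and mean value is additive over game sums: m(G1 + G2) = m(G1) + m(G2).
Mean of G1 = (21 + (5))/2 = 26/2 = 13
Mean of G2 = (20 + (10))/2 = 30/2 = 15
Mean of G1 + G2 = 13 + 15 = 28

28


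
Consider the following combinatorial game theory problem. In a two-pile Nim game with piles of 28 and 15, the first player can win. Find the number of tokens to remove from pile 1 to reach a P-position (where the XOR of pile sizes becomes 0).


Piles: 28 and 15
Current XOR: 28 XOR 15 = 19 (non-zero, so this is an N-position).
To make the XOR zero, we need to find a move that balances the piles.
For pile 1 (size 28): target = 28 XOR 19 = 15
We reduce pile 1 from 28 to 15.
Tokens removed: 28 - 15 = 13
Verification: 15 XOR 15 = 0

13


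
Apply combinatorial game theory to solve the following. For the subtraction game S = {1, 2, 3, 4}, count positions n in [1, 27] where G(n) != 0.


Subtraction set S = {1, 2, 3, 4}, so G(n) = n mod 5.
G(n) = 0 when n is a multiple of 5.
Multiples of 5 in [1, 27]: 5
N-positions (nonzero Grundy) = 27 - 5 = 22

22


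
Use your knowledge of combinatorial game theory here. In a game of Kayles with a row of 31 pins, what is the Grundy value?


Kayles: a move removes 1 or 2 adjacent pins from a contiguous row.
Removing pins from a row of k leaves two independent rows (a, b) with a + b = k - 1 (one pin) or a + b = k - 2 (two pins); an end removal gives a = 0.
By Sprague-Grundy, G(k) = mex{ G(a) XOR G(b) } over all these splits. G(0) = 0.
G(1): splits (0,0):0^0=0 -> mex({0}) = 1
G(2): splits (0,1):0^1=1 (0,0):0^0=0 -> mex({0, 1}) = 2
G(3): splits (0,2):0^2=2 (1,1):1^1=0 (0,1):0^1=1 -> mex({0, 1, 2}) = 3
G(4): splits (0,3):0^3=3 (1,2):1^2=3 (0,2):0^2=2 (1,1):1^1=0 -> mex({0, 2, 3}) = 1
G(5): splits (0,4):0^1=1 (1,3):1^3=2 (2,2):2^2=0 (0,3):0^3=3 (1,2):1^2=3 -> mex({0, 1, 2, 3}) = 4
G(6) = mex({0, 1, 2, 4}) = 3
G(7) = mex({0, 1, 3, 4, 5}) = 2
G(8) = mex({0, 2, 3, 5, 6}) = 1
G(9) = mex({0, 1, 2, 3, 6, 7}) = 4
G(10) = mex({0, 1, 3, 4, 5, 7}) = 2
G(11) = mex({0, 1, 2, 3, 4, 5}) = 6
G(12) = mex({0, 1, 2, 3, 5, 6, 7}) = 4
G(13) = mex({0, 2, 3, 4, 6, 7}) = 1
G(14) = mex({0, 1, 4, 5, 6, 7}) = 2
G(15) = mex({0, 1, 2, 3, 4, 5, 6}) = 7
G(16) = mex({0, 2, 3, 5, 6, 7}) = 1
G(17) = mex({0, 1, 2, 3, 5, 6, 7}) = 4
G(18) = mex({0, 1, 2, 4, 5, 6}) = 3
G(19) = mex({0, 1, 3, 4, 5, 7}) = 2
G(20) = mex({0, 2, 3, 4, 5, 6, 7}) = 1
G(21) = mex({0, 1, 2, 3, 5, 6, 7}) = 4
G(22) = mex({0, 1, 2, 3, 4, 5, 7}) = 6
G(23) = mex({0, 1, 2, 3, 4, 5, 6}) = 7
G(24) = mex({0, 1, 2, 3, 5, 6, 7}) = 4
G(25) = mex({0, 2, 3, 4, 6, 7}) = 1
G(26) = mex({0, 1, 3, 4, 5, 6, 7}) = 2
G(27) = mex({0, 1, 2, 3, 4, 5, 6, 7}) = 8
G(28) = mex({0, 1, 2, 3, 4, 6, 7, 8}) = 5
G(29) = mex({0, 1, 2, 3, 5, 6, 7, 8, 9}) = 4
G(30) = mex({0, 1, 2, 3, 4, 5, 6, 9, 10}) = 7
G(31) = mex({0, 1, 3, 4, 5, 7, 10, 11}) = 2
Therefore G(31) = 2.

2


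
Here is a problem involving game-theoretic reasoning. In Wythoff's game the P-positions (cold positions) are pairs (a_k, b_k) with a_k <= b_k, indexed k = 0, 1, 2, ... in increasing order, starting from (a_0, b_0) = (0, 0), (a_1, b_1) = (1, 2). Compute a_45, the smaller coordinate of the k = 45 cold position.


By Wythoff's theorem, a_k = floor(k * phi) and b_k = floor(k * phi^2) = a_k + k, where phi = (1 + sqrt(5))/2 is the golden ratio.
phi = (1 + sqrt(5))/2 = 1.618034
k = 45
k * phi = 45 * 1.618034 = 72.811529
a_45 = floor(k * phi) = 72

72


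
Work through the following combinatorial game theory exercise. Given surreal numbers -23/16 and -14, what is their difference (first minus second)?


x = -23/16, y = -14
Converting to common denominator: 16
x = -23/16, y = -224/16
x - y = -23/16 - -14 = 201/16

201/16


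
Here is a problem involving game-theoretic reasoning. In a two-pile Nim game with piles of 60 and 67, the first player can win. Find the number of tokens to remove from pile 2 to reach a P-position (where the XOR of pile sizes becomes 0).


Piles: 60 and 67
Current XOR: 60 XOR 67 = 127 (non-zero, so this is an N-position).
To make the XOR zero, we need to find a move that balances the piles.
For pile 2 (size 67): target = 67 XOR 127 = 60
We reduce pile 2 from 67 to 60.
Tokens removed: 67 - 60 = 7
Verification: 60 XOR 60 = 0

7


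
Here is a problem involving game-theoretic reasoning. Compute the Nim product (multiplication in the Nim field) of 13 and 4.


Nim multiplication is bilinear over XOR: (u XOR v) * w = (u*w) XOR (v*w).
So we split each operand into its bit components and XOR the pairwise Nim products.
13 = 1 + 4 + 8 (as XOR of powers of 2).
4 = 4 (as XOR of powers of 2).
Using the standard Nim-product table on single bits:
  2*2 = 3,   2*4 = 8,   2*8 = 12,
  4*4 = 6,   4*8 = 11,  8*8 = 13,
and  1*x = x (identity), k*l = l*k (commutative).
Pairwise Nim products:
  1 * 4 = 4
  4 * 4 = 6
  8 * 4 = 11
XOR them: 4 XOR 6 XOR 11 = 9.
Result: 13 * 4 = 9 (in Nim).

9


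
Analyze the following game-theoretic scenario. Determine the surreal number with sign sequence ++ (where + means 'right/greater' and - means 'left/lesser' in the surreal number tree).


Sign expansion: ++
Rule: track bounds (lo, hi), initially (-inf, +inf). On '+', the current value becomes lo and we move to the simplest number in (value, hi): value + 1 if hi = +inf, otherwise the midpoint (value + hi)/2. On '-', the current value becomes hi and we move to value - 1 if lo = -inf, otherwise the midpoint (lo + value)/2.
Start at 0.
Step 1: sign = +, move right. Bounds: (0, +inf). Value = 1
Step 2: sign = +, move right. Bounds: (1, +inf). Value = 2
The surreal number with sign expansion ++ is 2.

2


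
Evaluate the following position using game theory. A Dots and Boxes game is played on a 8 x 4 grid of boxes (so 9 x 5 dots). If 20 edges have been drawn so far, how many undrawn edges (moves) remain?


Grid: 8 x 4 boxes, i.e. 9 rows and 5 columns of dots.
Horizontal edges: (rows + 1) * cols = 9 * 4 = 36
Vertical edges: rows * (cols + 1) = 8 * 5 = 40
Total edges: 36 + 40 = 76
Edges drawn: 20
Remaining: 76 - 20 = 56

56


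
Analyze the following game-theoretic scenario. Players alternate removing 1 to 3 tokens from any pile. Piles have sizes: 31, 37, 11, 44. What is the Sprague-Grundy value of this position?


Subtraction set: {1, 2, 3}
For this subtraction set, G(n) = n mod 4 (period = max + 1 = 4).
Pile 1 (size 31): G(31) = 31 mod 4 = 3
Pile 2 (size 37): G(37) = 37 mod 4 = 1
Pile 3 (size 11): G(11) = 11 mod 4 = 3
Pile 4 (size 44): G(44) = 44 mod 4 = 0
Total Grundy value = XOR of all: 3 XOR 1 XOR 3 XOR 0 = 1

1


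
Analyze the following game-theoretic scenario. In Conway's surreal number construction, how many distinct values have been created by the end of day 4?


Day 0: {|} = 0 is born. Count = 1.
Day n: the number of surreal numbers born by day n is 2^(n+1) - 1.
By day 0: 2^1 - 1 = 1
By day 1: 2^2 - 1 = 3
By day 2: 2^3 - 1 = 7
By day 3: 2^4 - 1 = 15
By day 4: 2^5 - 1 = 31
By day 4: 31 surreal numbers.

31


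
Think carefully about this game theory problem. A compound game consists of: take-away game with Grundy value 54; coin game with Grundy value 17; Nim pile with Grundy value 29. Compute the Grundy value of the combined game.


By the Sprague-Grundy theorem, the Grundy value of a sum of games is the XOR of individual Grundy values.
take-away game: Grundy value = 54. Running XOR: 0 XOR 54 = 54
coin game: Grundy value = 17. Running XOR: 54 XOR 17 = 39
Nim pile: Grundy value = 29. Running XOR: 39 XOR 29 = 58
The combined Grundy value is 58.

58


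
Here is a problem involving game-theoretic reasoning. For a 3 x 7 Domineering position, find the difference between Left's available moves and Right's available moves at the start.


Board is 3 x 7 (rows x cols).
Left (vertical) placements: (rows-1) * cols = 2 * 7 = 14
Right (horizontal) placements: rows * (cols-1) = 3 * 6 = 18
Advantage = Left - Right = 14 - 18 = -4

-4


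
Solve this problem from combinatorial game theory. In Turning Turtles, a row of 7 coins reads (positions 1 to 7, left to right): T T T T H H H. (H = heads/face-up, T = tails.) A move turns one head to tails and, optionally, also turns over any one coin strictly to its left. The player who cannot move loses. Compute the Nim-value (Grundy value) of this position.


Coins: T T T T H H H
Key fact: a single head at position k behaves exactly like a Nim heap of size k (turning it to T and optionally flipping a coin at j < k corresponds to moving the heap from k to j, or to 0), and heads combine as a disjunctive sum (two heads at the same place would cancel, matching j XOR j = 0). So the Nim-value is the XOR of the 1-indexed positions of the heads.
Face-up positions (1-indexed): [5, 6, 7]
XOR 0 with 5: 0 XOR 5 = 5
XOR 5 with 6: 5 XOR 6 = 3
XOR 3 with 7: 3 XOR 7 = 4
Nim-value = 4

4


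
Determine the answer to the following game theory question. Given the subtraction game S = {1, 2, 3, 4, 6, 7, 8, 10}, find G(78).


The subtraction set is S = {1, 2, 3, 4, 6, 7, 8, 10}.
G(k) = mex{ G(k - s) : s in S, s <= k }. We compute iteratively: G(0) = 0.
G(1) = mex({0}) = 1
G(2) = mex({0, 1}) = 2
G(3) = mex({0, 1, 2}) = 3
G(4) = mex({0, 1, 2, 3}) = 4
G(5) = mex({1, 2, 3, 4}) = 0
G(6) = mex({0, 2, 3, 4}) = 1
G(7) = mex({0, 1, 3, 4}) = 2
G(8) = mex({0, 1, 2, 4}) = 3
G(9) = mex({0, 1, 2, 3}) = 4
G(10) = mex({0, 1, 2, 3, 4}) = 5
G(11) = mex({0, 1, 2, 3, 4, 5}) = 6
G(12) = mex({0, 1, 2, 3, 4, 5, 6}) = 7
G(13) = mex({0, 1, 2, 3, 4, 5, 6, 7}) = 8
G(14) = mex({1, 2, 3, 4, 5, 6, 7, 8}) = 0
G(15) = mex({0, 2, 3, 4, 6, 7, 8}) = 1
G(16) = mex({0, 1, 3, 4, 5, 7, 8}) = 2
G(17) = mex({0, 1, 2, 4, 5, 6, 8}) = 3
G(18) = mex({0, 1, 2, 3, 5, 6, 7}) = 4
G(19) = mex({1, 2, 3, 4, 6, 7, 8}) = 0
G(20) = mex({0, 2, 3, 4, 5, 7, 8}) = 1
G(21) = mex({0, 1, 3, 4, 6, 8}) = 2
G(22) = mex({0, 1, 2, 4, 7}) = 3
G(23) = mex({0, 1, 2, 3, 8}) = 4
Observe that G(14)..G(23) = 0, 1, 2, 3, 4, 0, 1, 2, 3, 4 repeats G(0)..G(9) = 0, 1, 2, 3, 4, 0, 1, 2, 3, 4.
For k >= max(S) = 10, G(k) is determined by the previous 10 values G(k-10)..G(k-1); a window of 10 consecutive values has recurred shifted by 14, so by induction G(k + 14) = G(k) for all k >= 0: the sequence is periodic from the start with period 14.
One period: G(0..13) = 0, 1, 2, 3, 4, 0, 1, 2, 3, 4, 5, 6, 7, 8.
78 mod 14 = 8, so G(78) = G(8) = 3.

3


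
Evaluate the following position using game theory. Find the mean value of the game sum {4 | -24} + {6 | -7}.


G1 = {4 | -24}, G2 = {6 | -7}
Each is a switch {a | b} with numbers a > b; its mean value is (a + b)/2, and mean value is additive over game sums: m(G1 + G2) = m(G1) + m(G2).
Mean of G1 = (4 + (-24))/2 = -20/2 = -10
Mean of G2 = (6 + (-7))/2 = -1/2 = -1/2
Mean of G1 + G2 = -10 + -1/2 = -21/2

-21/2


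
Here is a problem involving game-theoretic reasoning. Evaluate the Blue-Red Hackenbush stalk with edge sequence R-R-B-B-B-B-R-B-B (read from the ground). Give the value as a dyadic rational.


Edges (from ground): R-R-B-B-B-B-R-B-B
By Berlekamp's sign-expansion rule, a Blue-Red Hackenbush stalk has the value of the surreal number whose sign sequence is the edge sequence with B -> + and R -> -.
Sign sequence: --++++-++
Trace the sign expansion in the surreal number tree, starting from 0:
Edge 1: R (sign -) -> bounds (-inf, 0), value = -1
Edge 2: R (sign -) -> bounds (-inf, -1), value = -2
Edge 3: B (sign +) -> bounds (-2, -1), value = -3/2
Edge 4: B (sign +) -> bounds (-3/2, -1), value = -5/4
Edge 5: B (sign +) -> bounds (-5/4, -1), value = -9/8
Edge 6: B (sign +) -> bounds (-9/8, -1), value = -17/16
Edge 7: R (sign -) -> bounds (-9/8, -17/16), value = -35/32
Edge 8: B (sign +) -> bounds (-35/32, -17/16), value = -69/64
Edge 9: B (sign +) -> bounds (-69/64, -17/16), value = -137/128
Game value = -137/128

-137/128


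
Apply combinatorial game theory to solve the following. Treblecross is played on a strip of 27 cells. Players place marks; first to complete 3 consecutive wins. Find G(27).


Treblecross: place X on empty cells; 3-in-a-row wins.
Playing within two cells of an existing X lets the opponent win at once, so sensible play treats the cells i-2..i+2 around each X as dead. The player left with no safe cell loses, so this is a normal-play take-away game on strips of safe cells.
Placing X at cell i (0-indexed) of a strip of k safe cells leaves independent strips of sizes max(0, i-2) and max(0, k-i-3). Hence G(k) = mex{ G(max(0,i-2)) XOR G(max(0,k-i-3)) : 0 <= i < k }, with G(0) = 0.
G(1): splits (0,0):0^0=0 -> mex({0}) = 1
G(2): splits (0,0):0^0=0 -> mex({0}) = 1
G(3): splits (0,0):0^0=0 -> mex({0}) = 1
G(4): splits (0,1):0^1=1 (0,0):0^0=0 -> mex({0, 1}) = 2
G(5): splits (0,2):0^1=1 (0,1):0^1=1 (0,0):0^0=0 -> mex({0, 1}) = 2
G(6) = mex({1}) = 0
G(7) = mex({0, 1, 2}) = 3
G(8) = mex({0, 1, 2}) = 3
G(9) = mex({0, 2}) = 1
G(10) = mex({0, 2, 3}) = 1
G(11) = mex({0, 3}) = 1
G(12) = mex({1, 3}) = 0
G(13) = mex({0, 1, 2, 3}) = 4
G(14) = mex({0, 1, 2}) = 3
G(15) = mex({0, 1, 2}) = 3
G(16) = mex({0, 1, 2, 4}) = 3
G(17) = mex({0, 1, 3, 4}) = 2
G(18) = mex({0, 1, 3, 4}) = 2
G(19) = mex({0, 1, 3, 5}) = 2
G(20) = mex({0, 1, 2, 3, 5}) = 4
G(21) = mex({0, 1, 2, 3, 5}) = 4
G(22) = mex({1, 2, 6}) = 0
G(23) = mex({0, 1, 2, 3, 4, 6}) = 5
G(24) = mex({0, 1, 2, 3, 4}) = 5
G(25) = mex({0, 1, 3, 4, 7}) = 2
G(26) = mex({0, 1, 3, 4, 5, 7}) = 2
G(27) = mex({0, 1, 3, 5}) = 2
Therefore G(27) = 2.

2


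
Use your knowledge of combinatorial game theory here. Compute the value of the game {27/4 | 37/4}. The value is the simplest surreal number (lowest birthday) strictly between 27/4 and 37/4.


Left options: {27/4}, max = 27/4
Right options: {37/4}, min = 37/4
All options are numbers and max(Left) < min(Right), so by the simplicity theorem the value is the simplest (earliest-born) number strictly between 27/4 and 37/4.
Integers 7 through 9 all lie strictly between 27/4 and 37/4.
Among integers, the simplest (lowest birthday = smallest |n|; 0 is born on day 0, +-n on day n) is 7.
No non-integer in the interval can be simpler: if x is a non-integer in the interval, then floor(x) or ceil(x) also lies in the interval (the interval contains an integer), and both are proper prefixes of x's sign expansion, i.e. born earlier. So the game value is 7.
Game value = 7

7


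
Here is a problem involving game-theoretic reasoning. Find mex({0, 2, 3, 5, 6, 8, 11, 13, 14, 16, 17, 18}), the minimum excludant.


Set = {0, 2, 3, 5, 6, 8, 11, 13, 14, 16, 17, 18}
0 is in the set.
1 is NOT in the set. This is the mex.
mex = 1

1


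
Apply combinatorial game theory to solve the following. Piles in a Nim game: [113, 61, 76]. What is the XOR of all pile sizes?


We need the XOR (exclusive or) of all pile sizes.
After XOR-ing pile 1 (size 113): 0 XOR 113 = 113
After XOR-ing pile 2 (size 61): 113 XOR 61 = 76
After XOR-ing pile 3 (size 76): 76 XOR 76 = 0
The Nim-value of this position is 0.

0


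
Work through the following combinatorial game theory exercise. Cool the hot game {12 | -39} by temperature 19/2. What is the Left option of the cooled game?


Original game: {12 | -39} (a switch {a | b} with a > b).
Cooling by t (for t below the temperature (a - b)/2 = 51/2) taxes each move by t: {a | b} cooled by t is {a - t | b + t}.
Cooling amount: t = 19/2
Cooled Left option: 12 - 19/2 = 5/2
Cooled Right option: -39 + 19/2 = -59/2
Cooled game: {5/2 | -59/2}
Left option = 5/2

5/2


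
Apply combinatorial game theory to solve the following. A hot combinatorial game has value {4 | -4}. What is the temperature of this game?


The game is {4 | -4}, a switch {a | b} with numbers a > b.
Cooling {a | b} by t gives {a - t | b + t}, which stops being hot when a - t = b + t, i.e. at t = (a - b)/2. So the temperature of a switch is (a - b)/2.
Temperature = (Left option - Right option) / 2
= (4 - (-4)) / 2
= 8 / 2
= 4

4


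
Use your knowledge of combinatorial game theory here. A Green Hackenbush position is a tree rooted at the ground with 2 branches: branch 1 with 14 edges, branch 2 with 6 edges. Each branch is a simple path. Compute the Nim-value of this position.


The tree has 2 branches from the ground vertex.
In Green Hackenbush, the Nim-value of a simple path of length k is k.
Branch 1: length 14, Nim-value = 14
Branch 2: length 6, Nim-value = 6
Total Nim-value = XOR of all branch values:
0 XOR 14 = 14
14 XOR 6 = 8
Nim-value of the tree = 8

8


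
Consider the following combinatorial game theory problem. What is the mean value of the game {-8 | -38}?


Game = {-8 | -38}, a switch {a | b} with numbers a > b.
Its thermograph has left wall a - t and right wall b + t, which meet at t = (a - b)/2, where both equal (a + b)/2. So the mast (mean value) is at (a + b)/2.
Mean = (-8 + (-38))/2 = -46/2 = -23

-23


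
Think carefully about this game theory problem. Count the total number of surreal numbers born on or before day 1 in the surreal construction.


Day 0: {|} = 0 is born. Count = 1.
Day n: the number of surreal numbers born by day n is 2^(n+1) - 1.
By day 0: 2^1 - 1 = 1
By day 1: 2^2 - 1 = 3
By day 1: 3 surreal numbers.

3


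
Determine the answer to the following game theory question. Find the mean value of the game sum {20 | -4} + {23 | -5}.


G1 = {20 | -4}, G2 = {23 | -5}
Each is a switch {a | b} with numbers a > b; its mean value is (a + b)/2, and mean value is additive over game sums: m(G1 + G2) = m(G1) + m(G2).
Mean of G1 = (20 + (-4))/2 = 16/2 = 8
Mean of G2 = (23 + (-5))/2 = 18/2 = 9
Mean of G1 + G2 = 8 + 9 = 17

17


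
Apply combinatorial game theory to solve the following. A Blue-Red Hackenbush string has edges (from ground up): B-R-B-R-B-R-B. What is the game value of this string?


Edges (from ground): B-R-B-R-B-R-B
By Berlekamp's sign-expansion rule, a Blue-Red Hackenbush stalk has the value of the surreal number whose sign sequence is the edge sequence with B -> + and R -> -.
Sign sequence: +-+-+-+
Trace the sign expansion in the surreal number tree, starting from 0:
Edge 1: B (sign +) -> bounds (0, +inf), value = 1
Edge 2: R (sign -) -> bounds (0, 1), value = 1/2
Edge 3: B (sign +) -> bounds (1/2, 1), value = 3/4
Edge 4: R (sign -) -> bounds (1/2, 3/4), value = 5/8
Edge 5: B (sign +) -> bounds (5/8, 3/4), value = 11/16
Edge 6: R (sign -) -> bounds (5/8, 11/16), value = 21/32
Edge 7: B (sign +) -> bounds (21/32, 11/16), value = 43/64
Game value = 43/64

43/64


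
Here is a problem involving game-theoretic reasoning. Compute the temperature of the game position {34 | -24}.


The game is {34 | -24}, a switch {a | b} with numbers a > b.
Cooling {a | b} by t gives {a - t | b + t}, which stops being hot when a - t = b + t, i.e. at t = (a - b)/2. So the temperature of a switch is (a - b)/2.
Temperature = (Left option - Right option) / 2
= (34 - (-24)) / 2
= 58 / 2
= 29

29


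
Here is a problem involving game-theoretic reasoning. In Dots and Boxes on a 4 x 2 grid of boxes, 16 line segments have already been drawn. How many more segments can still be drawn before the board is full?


Grid: 4 x 2 boxes, i.e. 5 rows and 3 columns of dots.
Horizontal edges: (rows + 1) * cols = 5 * 2 = 10
Vertical edges: rows * (cols + 1) = 4 * 3 = 12
Total edges: 10 + 12 = 22
Edges drawn: 16
Remaining: 22 - 16 = 6

6


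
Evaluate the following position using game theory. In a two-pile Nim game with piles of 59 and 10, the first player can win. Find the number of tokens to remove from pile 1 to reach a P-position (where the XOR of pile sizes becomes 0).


Piles: 59 and 10
Current XOR: 59 XOR 10 = 49 (non-zero, so this is an N-position).
To make the XOR zero, we need to find a move that balances the piles.
For pile 1 (size 59): target = 59 XOR 49 = 10
We reduce pile 1 from 59 to 10.
Tokens removed: 59 - 10 = 49
Verification: 10 XOR 10 = 0

49


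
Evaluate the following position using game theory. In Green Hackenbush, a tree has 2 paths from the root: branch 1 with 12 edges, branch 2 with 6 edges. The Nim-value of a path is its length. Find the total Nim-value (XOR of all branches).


The tree has 2 branches from the ground vertex.
In Green Hackenbush, the Nim-value of a simple path of length k is k.
Branch 1: length 12, Nim-value = 12
Branch 2: length 6, Nim-value = 6
Total Nim-value = XOR of all branch values:
0 XOR 12 = 12
12 XOR 6 = 10
Nim-value of the tree = 10

10


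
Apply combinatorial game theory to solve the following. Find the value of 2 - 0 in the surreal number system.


x = 2, y = 0
x - y = 2 - 0 = 2

2


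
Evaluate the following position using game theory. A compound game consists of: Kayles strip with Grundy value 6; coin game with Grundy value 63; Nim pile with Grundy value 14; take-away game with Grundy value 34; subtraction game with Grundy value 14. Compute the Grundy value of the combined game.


By the Sprague-Grundy theorem, the Grundy value of a sum of games is the XOR of individual Grundy values.
Kayles strip: Grundy value = 6. Running XOR: 0 XOR 6 = 6
coin game: Grundy value = 63. Running XOR: 6 XOR 63 = 57
Nim pile: Grundy value = 14. Running XOR: 57 XOR 14 = 55
take-away game: Grundy value = 34. Running XOR: 55 XOR 34 = 21
subtraction game: Grundy value = 14. Running XOR: 21 XOR 14 = 27
The combined Grundy value is 27.

27


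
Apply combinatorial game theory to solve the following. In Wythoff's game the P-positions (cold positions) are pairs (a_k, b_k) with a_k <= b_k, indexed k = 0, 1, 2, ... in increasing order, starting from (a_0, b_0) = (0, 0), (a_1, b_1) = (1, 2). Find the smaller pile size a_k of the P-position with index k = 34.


By Wythoff's theorem, a_k = floor(k * phi) and b_k = floor(k * phi^2) = a_k + k, where phi = (1 + sqrt(5))/2 is the golden ratio.
phi = (1 + sqrt(5))/2 = 1.618034
k = 34
k * phi = 34 * 1.618034 = 55.013156
a_34 = floor(k * phi) = 55

55


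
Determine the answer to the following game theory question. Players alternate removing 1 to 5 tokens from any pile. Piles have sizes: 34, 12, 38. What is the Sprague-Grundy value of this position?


Subtraction set: {1, 2, 3, 4, 5}
For this subtraction set, G(n) = n mod 6 (period = max + 1 = 6).
Pile 1 (size 34): G(34) = 34 mod 6 = 4
Pile 2 (size 12): G(12) = 12 mod 6 = 0
Pile 3 (size 38): G(38) = 38 mod 6 = 2
Total Grundy value = XOR of all: 4 XOR 0 XOR 2 = 6

6


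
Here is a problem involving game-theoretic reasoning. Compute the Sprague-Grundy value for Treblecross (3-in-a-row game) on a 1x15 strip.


Treblecross: place X on empty cells; 3-in-a-row wins.
Playing within two cells of an existing X lets the opponent win at once, so sensible play treats the cells i-2..i+2 around each X as dead. The player left with no safe cell loses, so this is a normal-play take-away game on strips of safe cells.
Placing X at cell i (0-indexed) of a strip of k safe cells leaves independent strips of sizes max(0, i-2) and max(0, k-i-3). Hence G(k) = mex{ G(max(0,i-2)) XOR G(max(0,k-i-3)) : 0 <= i < k }, with G(0) = 0.
G(1): splits (0,0):0^0=0 -> mex({0}) = 1
G(2): splits (0,0):0^0=0 -> mex({0}) = 1
G(3): splits (0,0):0^0=0 -> mex({0}) = 1
G(4): splits (0,1):0^1=1 (0,0):0^0=0 -> mex({0, 1}) = 2
G(5): splits (0,2):0^1=1 (0,1):0^1=1 (0,0):0^0=0 -> mex({0, 1}) = 2
G(6) = mex({1}) = 0
G(7) = mex({0, 1, 2}) = 3
G(8) = mex({0, 1, 2}) = 3
G(9) = mex({0, 2}) = 1
G(10) = mex({0, 2, 3}) = 1
G(11) = mex({0, 3}) = 1
G(12) = mex({1, 3}) = 0
G(13) = mex({0, 1, 2, 3}) = 4
G(14) = mex({0, 1, 2}) = 3
G(15) = mex({0, 1, 2}) = 3
Therefore G(15) = 3.

3


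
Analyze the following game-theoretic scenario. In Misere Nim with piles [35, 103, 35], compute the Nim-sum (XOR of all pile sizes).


We need the XOR (exclusive or) of all pile sizes.
After XOR-ing pile 1 (size 35): 0 XOR 35 = 35
After XOR-ing pile 2 (size 103): 35 XOR 103 = 68
After XOR-ing pile 3 (size 35): 68 XOR 35 = 103
The Nim-value of this position is 103.

103


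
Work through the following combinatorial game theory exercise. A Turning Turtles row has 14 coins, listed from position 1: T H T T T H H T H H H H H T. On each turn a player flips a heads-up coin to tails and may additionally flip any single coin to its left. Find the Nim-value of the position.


Coins: T H T T T H H T H H H H H T
Key fact: a single head at position k behaves exactly like a Nim heap of size k (turning it to T and optionally flipping a coin at j < k corresponds to moving the heap from k to j, or to 0), and heads combine as a disjunctive sum (two heads at the same place would cancel, matching j XOR j = 0). So the Nim-value is the XOR of the 1-indexed positions of the heads.
Face-up positions (1-indexed): [2, 6, 7, 9, 10, 11, 12, 13]
XOR 0 with 2: 0 XOR 2 = 2
XOR 2 with 6: 2 XOR 6 = 4
XOR 4 with 7: 4 XOR 7 = 3
XOR 3 with 9: 3 XOR 9 = 10
XOR 10 with 10: 10 XOR 10 = 0
XOR 0 with 11: 0 XOR 11 = 11
XOR 11 with 12: 11 XOR 12 = 7
XOR 7 with 13: 7 XOR 13 = 10
Nim-value = 10

10


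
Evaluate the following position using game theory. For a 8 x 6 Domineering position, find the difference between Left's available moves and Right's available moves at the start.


Board is 8 x 6 (rows x cols).
Left (vertical) placements: (rows-1) * cols = 7 * 6 = 42
Right (horizontal) placements: rows * (cols-1) = 8 * 5 = 40
Advantage = Left - Right = 42 - 40 = 2

2


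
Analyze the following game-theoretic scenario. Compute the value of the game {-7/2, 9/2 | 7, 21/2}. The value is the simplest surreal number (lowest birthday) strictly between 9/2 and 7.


Left options: {-7/2, 9/2}, max = 9/2
Right options: {7, 21/2}, min = 7
All options are numbers and max(Left) < min(Right), so by the simplicity theorem the value is the simplest (earliest-born) number strictly between 9/2 and 7.
Integers 5 through 6 all lie strictly between 9/2 and 7.
Among integers, the simplest (lowest birthday = smallest |n|; 0 is born on day 0, +-n on day n) is 5.
No non-integer in the interval can be simpler: if x is a non-integer in the interval, then floor(x) or ceil(x) also lies in the interval (the interval contains an integer), and both are proper prefixes of x's sign expansion, i.e. born earlier. So the game value is 5.
Game value = 5

5


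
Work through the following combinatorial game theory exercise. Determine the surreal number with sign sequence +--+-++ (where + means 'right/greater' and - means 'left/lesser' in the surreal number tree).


Sign expansion: +--+-++
Rule: track bounds (lo, hi), initially (-inf, +inf). On '+', the current value becomes lo and we move to the simplest number in (value, hi): value + 1 if hi = +inf, otherwise the midpoint (value + hi)/2. On '-', the current value becomes hi and we move to value - 1 if lo = -inf, otherwise the midpoint (lo + value)/2.
Start at 0.
Step 1: sign = +, move right. Bounds: (0, +inf). Value = 1
Step 2: sign = -, move left. Bounds: (0, 1). Value = 1/2
Step 3: sign = -, move left. Bounds: (0, 1/2). Value = 1/4
Step 4: sign = +, move right. Bounds: (1/4, 1/2). Value = 3/8
Step 5: sign = -, move left. Bounds: (1/4, 3/8). Value = 5/16
Step 6: sign = +, move right. Bounds: (5/16, 3/8). Value = 11/32
Step 7: sign = +, move right. Bounds: (11/32, 3/8). Value = 23/64
The surreal number with sign expansion +--+-++ is 23/64.

23/64


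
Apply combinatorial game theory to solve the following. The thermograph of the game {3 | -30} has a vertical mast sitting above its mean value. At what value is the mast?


Game = {3 | -30}, a switch {a | b} with numbers a > b.
Its thermograph has left wall a - t and right wall b + t, which meet at t = (a - b)/2, where both equal (a + b)/2. So the mast (mean value) is at (a + b)/2.
Mean = (3 + (-30))/2 = -27/2 = -27/2

-27/2


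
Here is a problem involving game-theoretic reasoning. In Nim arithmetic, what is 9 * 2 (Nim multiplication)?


Nim multiplication is bilinear over XOR: (u XOR v) * w = (u*w) XOR (v*w).
So we split each operand into its bit components and XOR the pairwise Nim products.
9 = 1 + 8 (as XOR of powers of 2).
2 = 2 (as XOR of powers of 2).
Using the standard Nim-product table on single bits:
  2*2 = 3,   2*4 = 8,   2*8 = 12,
  4*4 = 6,   4*8 = 11,  8*8 = 13,
and  1*x = x (identity), k*l = l*k (commutative).
Pairwise Nim products:
  1 * 2 = 2
  8 * 2 = 12
XOR them: 2 XOR 12 = 14.
Result: 9 * 2 = 14 (in Nim).

14


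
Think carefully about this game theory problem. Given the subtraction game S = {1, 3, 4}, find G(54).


The subtraction set is S = {1, 3, 4}.
G(k) = mex{ G(k - s) : s in S, s <= k }. We compute iteratively: G(0) = 0.
G(1) = mex({0}) = 1
G(2) = mex({1}) = 0
G(3) = mex({0}) = 1
G(4) = mex({0, 1}) = 2
G(5) = mex({0, 1, 2}) = 3
G(6) = mex({0, 1, 3}) = 2
G(7) = mex({1, 2}) = 0
G(8) = mex({0, 2, 3}) = 1
G(9) = mex({1, 2, 3}) = 0
G(10) = mex({0, 2}) = 1
Observe that G(7)..G(10) = 0, 1, 0, 1 repeats G(0)..G(3) = 0, 1, 0, 1.
For k >= max(S) = 4, G(k) is determined by the previous 4 values G(k-4)..G(k-1); a window of 4 consecutive values has recurred shifted by 7, so by induction G(k + 7) = G(k) for all k >= 0: the sequence is periodic from the start with period 7.
One period: G(0..6) = 0, 1, 0, 1, 2, 3, 2.
54 mod 7 = 5, so G(54) = G(5) = 3.

3


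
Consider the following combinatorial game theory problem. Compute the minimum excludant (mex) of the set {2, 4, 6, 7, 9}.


Set = {2, 4, 6, 7, 9}
0 is NOT in the set. This is the mex.
mex = 0

0


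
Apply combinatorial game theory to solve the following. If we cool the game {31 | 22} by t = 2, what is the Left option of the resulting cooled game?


Original game: {31 | 22} (a switch {a | b} with a > b).
Cooling by t (for t below the temperature (a - b)/2 = 9/2) taxes each move by t: {a | b} cooled by t is {a - t | b + t}.
Cooling amount: t = 2
Cooled Left option: 31 - 2 = 29
Cooled Right option: 22 + 2 = 24
Cooled game: {29 | 24}
Left option = 29

29


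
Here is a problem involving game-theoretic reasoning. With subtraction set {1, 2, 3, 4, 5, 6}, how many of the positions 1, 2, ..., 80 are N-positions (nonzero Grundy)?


Subtraction set S = {1, 2, 3, 4, 5, 6}, so G(n) = n mod 7.
G(n) = 0 when n is a multiple of 7.
Multiples of 7 in [1, 80]: 11
N-positions (nonzero Grundy) = 80 - 11 = 69

69


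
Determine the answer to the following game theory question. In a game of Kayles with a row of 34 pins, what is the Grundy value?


Kayles: a move removes 1 or 2 adjacent pins from a contiguous row.
Removing pins from a row of k leaves two independent rows (a, b) with a + b = k - 1 (one pin) or a + b = k - 2 (two pins); an end removal gives a = 0.
By Sprague-Grundy, G(k) = mex{ G(a) XOR G(b) } over all these splits. G(0) = 0.
G(1): splits (0,0):0^0=0 -> mex({0}) = 1
G(2): splits (0,1):0^1=1 (0,0):0^0=0 -> mex({0, 1}) = 2
G(3): splits (0,2):0^2=2 (1,1):1^1=0 (0,1):0^1=1 -> mex({0, 1, 2}) = 3
G(4): splits (0,3):0^3=3 (1,2):1^2=3 (0,2):0^2=2 (1,1):1^1=0 -> mex({0, 2, 3}) = 1
G(5): splits (0,4):0^1=1 (1,3):1^3=2 (2,2):2^2=0 (0,3):0^3=3 (1,2):1^2=3 -> mex({0, 1, 2, 3}) = 4
G(6) = mex({0, 1, 2, 4}) = 3
G(7) = mex({0, 1, 3, 4, 5}) = 2
G(8) = mex({0, 2, 3, 5, 6}) = 1
G(9) = mex({0, 1, 2, 3, 6, 7}) = 4
G(10) = mex({0, 1, 3, 4, 5, 7}) = 2
G(11) = mex({0, 1, 2, 3, 4, 5}) = 6
G(12) = mex({0, 1, 2, 3, 5, 6, 7}) = 4
G(13) = mex({0, 2, 3, 4, 6, 7}) = 1
G(14) = mex({0, 1, 4, 5, 6, 7}) = 2
G(15) = mex({0, 1, 2, 3, 4, 5, 6}) = 7
G(16) = mex({0, 2, 3, 5, 6, 7}) = 1
G(17) = mex({0, 1, 2, 3, 5, 6, 7}) = 4
G(18) = mex({0, 1, 2, 4, 5, 6}) = 3
G(19) = mex({0, 1, 3, 4, 5, 7}) = 2
G(20) = mex({0, 2, 3, 4, 5, 6, 7}) = 1
G(21) = mex({0, 1, 2, 3, 5, 6, 7}) = 4
G(22) = mex({0, 1, 2, 3, 4, 5, 7}) = 6
G(23) = mex({0, 1, 2, 3, 4, 5, 6}) = 7
G(24) = mex({0, 1, 2, 3, 5, 6, 7}) = 4
G(25) = mex({0, 2, 3, 4, 6, 7}) = 1
G(26) = mex({0, 1, 3, 4, 5, 6, 7}) = 2
G(27) = mex({0, 1, 2, 3, 4, 5, 6, 7}) = 8
G(28) = mex({0, 1, 2, 3, 4, 6, 7, 8}) = 5
G(29) = mex({0, 1, 2, 3, 5, 6, 7, 8, 9}) = 4
G(30) = mex({0, 1, 2, 3, 4, 5, 6, 9, 10}) = 7
G(31) = mex({0, 1, 3, 4, 5, 7, 10, 11}) = 2
G(32) = mex({0, 2, 3, 4, 5, 6, 7, 9, 11}) = 1
G(33) = mex({0, 1, 2, 3, 4, 5, 6, 7, 9, 12}) = 8
G(34) = mex({0, 1, 2, 3, 4, 5, 7, 8, 11, 12}) = 6
Therefore G(34) = 6.

6


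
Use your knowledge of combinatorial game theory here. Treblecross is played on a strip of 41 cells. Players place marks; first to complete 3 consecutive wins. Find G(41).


Treblecross: place X on empty cells; 3-in-a-row wins.
Playing within two cells of an existing X lets the opponent win at once, so sensible play treats the cells i-2..i+2 around each X as dead. The player left with no safe cell loses, so this is a normal-play take-away game on strips of safe cells.
Placing X at cell i (0-indexed) of a strip of k safe cells leaves independent strips of sizes max(0, i-2) and max(0, k-i-3). Hence G(k) = mex{ G(max(0,i-2)) XOR G(max(0,k-i-3)) : 0 <= i < k }, with G(0) = 0.
G(1): splits (0,0):0^0=0 -> mex({0}) = 1
G(2): splits (0,0):0^0=0 -> mex({0}) = 1
G(3): splits (0,0):0^0=0 -> mex({0}) = 1
G(4): splits (0,1):0^1=1 (0,0):0^0=0 -> mex({0, 1}) = 2
G(5): splits (0,2):0^1=1 (0,1):0^1=1 (0,0):0^0=0 -> mex({0, 1}) = 2
G(6) = mex({1}) = 0
G(7) = mex({0, 1, 2}) = 3
G(8) = mex({0, 1, 2}) = 3
G(9) = mex({0, 2}) = 1
G(10) = mex({0, 2, 3}) = 1
G(11) = mex({0, 3}) = 1
G(12) = mex({1, 3}) = 0
G(13) = mex({0, 1, 2, 3}) = 4
G(14) = mex({0, 1, 2}) = 3
G(15) = mex({0, 1, 2}) = 3
G(16) = mex({0, 1, 2, 4}) = 3
G(17) = mex({0, 1, 3, 4}) = 2
G(18) = mex({0, 1, 3, 4}) = 2
G(19) = mex({0, 1, 3, 5}) = 2
G(20) = mex({0, 1, 2, 3, 5}) = 4
G(21) = mex({0, 1, 2, 3, 5}) = 4
G(22) = mex({1, 2, 6}) = 0
G(23) = mex({0, 1, 2, 3, 4, 6}) = 5
G(24) = mex({0, 1, 2, 3, 4}) = 5
G(25) = mex({0, 1, 3, 4, 7}) = 2
G(26) = mex({0, 1, 3, 4, 5, 7}) = 2
G(27) = mex({0, 1, 3, 5}) = 2
G(28) = mex({0, 1, 2, 5}) = 3
G(29) = mex({0, 1, 2, 4, 5, 6}) = 3
G(30) = mex({1, 2, 4, 6}) = 0
G(31) = mex({0, 1, 2, 3, 4, 6}) = 5
G(32) = mex({1, 2, 3, 4, 7}) = 0
G(33) = mex({0, 3, 7}) = 1
G(34) = mex({0, 2, 3, 5, 7}) = 1
G(35) = mex({0, 2, 3, 5, 6}) = 1
G(36) = mex({0, 1, 2, 5, 6}) = 3
G(37) = mex({0, 1, 2, 4, 5, 6}) = 3
G(38) = mex({0, 1, 2, 4}) = 3
G(39) = mex({0, 1, 2, 3, 4, 7}) = 5
G(40) = mex({0, 1, 2, 3, 4, 5, 7}) = 6
G(41) = mex({0, 1, 2, 3, 5, 7}) = 4
Therefore G(41) = 4.

4


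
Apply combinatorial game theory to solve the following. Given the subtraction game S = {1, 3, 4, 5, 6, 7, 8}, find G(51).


The subtraction set is S = {1, 3, 4, 5, 6, 7, 8}.
G(k) = mex{ G(k - s) : s in S, s <= k }. We compute iteratively: G(0) = 0.
G(1) = mex({0}) = 1
G(2) = mex({1}) = 0
G(3) = mex({0}) = 1
G(4) = mex({0, 1}) = 2
G(5) = mex({0, 1, 2}) = 3
G(6) = mex({0, 1, 3}) = 2
G(7) = mex({0, 1, 2}) = 3
G(8) = mex({0, 1, 2, 3}) = 4
G(9) = mex({0, 1, 2, 3, 4}) = 5
G(10) = mex({0, 1, 2, 3, 5}) = 4
G(11) = mex({1, 2, 3, 4}) = 0
G(12) = mex({0, 2, 3, 4, 5}) = 1
G(13) = mex({1, 2, 3, 4, 5}) = 0
G(14) = mex({0, 2, 3, 4, 5}) = 1
G(15) = mex({0, 1, 3, 4, 5}) = 2
G(16) = mex({0, 1, 2, 4, 5}) = 3
G(17) = mex({0, 1, 3, 4, 5}) = 2
G(18) = mex({0, 1, 2, 4}) = 3
Observe that G(11)..G(18) = 0, 1, 0, 1, 2, 3, 2, 3 repeats G(0)..G(7) = 0, 1, 0, 1, 2, 3, 2, 3.
For k >= max(S) = 8, G(k) is determined by the previous 8 values G(k-8)..G(k-1); a window of 8 consecutive values has recurred shifted by 11, so by induction G(k + 11) = G(k) for all k >= 0: the sequence is periodic from the start with period 11.
One period: G(0..10) = 0, 1, 0, 1, 2, 3, 2, 3, 4, 5, 4.
51 mod 11 = 7, so G(51) = G(7) = 3.

3


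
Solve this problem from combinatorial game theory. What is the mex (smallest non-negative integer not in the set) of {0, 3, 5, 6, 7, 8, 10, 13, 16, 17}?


Set = {0, 3, 5, 6, 7, 8, 10, 13, 16, 17}
0 is in the set.
1 is NOT in the set. This is the mex.
mex = 1

1


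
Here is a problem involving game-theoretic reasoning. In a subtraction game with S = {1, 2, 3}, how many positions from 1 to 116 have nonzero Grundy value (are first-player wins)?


Subtraction set S = {1, 2, 3}, so G(n) = n mod 4.
G(n) = 0 when n is a multiple of 4.
Multiples of 4 in [1, 116]: 29
N-positions (nonzero Grundy) = 116 - 29 = 87

87


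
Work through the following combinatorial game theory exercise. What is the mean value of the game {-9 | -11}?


Game = {-9 | -11}, a switch {a | b} with numbers a > b.
Its thermograph has left wall a - t and right wall b + t, which meet at t = (a - b)/2, where both equal (a + b)/2. So the mast (mean value) is at (a + b)/2.
Mean = (-9 + (-11))/2 = -20/2 = -10

-10


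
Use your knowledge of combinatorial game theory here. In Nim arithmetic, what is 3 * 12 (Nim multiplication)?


Nim multiplication is bilinear over XOR: (u XOR v) * w = (u*w) XOR (v*w).
So we split each operand into its bit components and XOR the pairwise Nim products.
3 = 1 + 2 (as XOR of powers of 2).
12 = 4 + 8 (as XOR of powers of 2).
Using the standard Nim-product table on single bits:
  2*2 = 3,   2*4 = 8,   2*8 = 12,
  4*4 = 6,   4*8 = 11,  8*8 = 13,
and  1*x = x (identity), k*l = l*k (commutative).
Pairwise Nim products:
  1 * 4 = 4
  1 * 8 = 8
  2 * 4 = 8
  2 * 8 = 12
XOR them: 4 XOR 8 XOR 8 XOR 12 = 8.
Result: 3 * 12 = 8 (in Nim).

8
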